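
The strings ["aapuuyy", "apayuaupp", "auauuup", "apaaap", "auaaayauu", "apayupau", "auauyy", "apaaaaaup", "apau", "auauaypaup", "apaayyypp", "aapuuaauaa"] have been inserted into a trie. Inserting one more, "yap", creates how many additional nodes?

"yap" shares no prefix with any stored word, so all 3 characters open new nodes.
3 − 0 = 3 new nodes.

3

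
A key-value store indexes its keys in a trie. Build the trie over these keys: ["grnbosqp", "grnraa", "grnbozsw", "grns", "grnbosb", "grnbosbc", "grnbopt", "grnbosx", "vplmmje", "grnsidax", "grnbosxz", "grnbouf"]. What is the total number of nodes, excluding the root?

For each word, the new-node count is its length minus the longest prefix already in the trie:
  "grnbosqp" → 8 new (g, r, n, b, o, s, q, p)
  "grnraa" → prefix "grn" already present; 3 new (r, a, a)
  "grnbozsw" → prefix "grnbo" already present; 3 new (z, s, w)
  "grns" → prefix "grn" already present; 1 new (s)
  "grnbosb" → prefix "grnbos" already present; 1 new (b)
  "grnbosbc" → prefix "grnbosb" already present; 1 new (c)
  "grnbopt" → prefix "grnbo" already present; 2 new (p, t)
  "grnbosx" → prefix "grnbos" already present; 1 new (x)
  "vplmmje" → 7 new (v, p, l, m, m, j, e)
  "grnsidax" → prefix "grns" already present; 4 new (i, d, a, x)
  "grnbosxz" → prefix "grnbosx" already present; 1 new (z)
  "grnbouf" → prefix "grnbo" already present; 2 new (u, f)
Total nodes = 8 + 3 + 3 + 1 + 1 + 1 + 2 + 1 + 7 + 4 + 1 + 2 = 34

34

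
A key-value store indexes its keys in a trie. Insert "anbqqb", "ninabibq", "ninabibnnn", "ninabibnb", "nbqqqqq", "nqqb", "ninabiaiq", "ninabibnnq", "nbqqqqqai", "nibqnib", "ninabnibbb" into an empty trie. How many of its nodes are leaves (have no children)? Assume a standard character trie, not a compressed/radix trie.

10

A leaf is a node with no children — equivalently, the end of a word that is not a proper prefix of any other stored word.
Those words: "anbqqb", "nbqqqqqai", "nibqnib", "ninabiaiq", "ninabibnb", "ninabibnnn", "ninabibnnq", "ninabibq", "ninabnibbb", "nqqb"
Leaf count: 10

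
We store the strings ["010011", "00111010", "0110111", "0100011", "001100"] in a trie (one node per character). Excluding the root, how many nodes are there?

23

Insert word by word; a character creates a node only if that edge doesn't already exist:
  "010011" → 6 new (0, 1, 0, 0, 1, 1)
  "00111010" → prefix "0" already present; 7 new (0, 1, 1, 1, 0, 1, 0)
  "0110111" → prefix "01" already present; 5 new (1, 0, 1, 1, 1)
  "0100011" → prefix "0100" already present; 3 new (0, 1, 1)
  "001100" → prefix "0011" already present; 2 new (0, 0)
Total nodes = 6 + 7 + 5 + 3 + 2 = 23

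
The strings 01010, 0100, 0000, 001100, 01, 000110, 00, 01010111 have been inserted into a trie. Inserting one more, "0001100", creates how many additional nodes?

1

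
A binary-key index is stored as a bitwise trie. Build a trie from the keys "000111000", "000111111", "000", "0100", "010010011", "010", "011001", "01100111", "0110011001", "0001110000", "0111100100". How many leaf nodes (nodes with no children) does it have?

A leaf is a node with no children — equivalently, the end of a word that is not a proper prefix of any other stored word.
Those words: "0001110000", "000111111", "010010011", "0110011001", "01100111", "0111100100"
Leaf count: 6

6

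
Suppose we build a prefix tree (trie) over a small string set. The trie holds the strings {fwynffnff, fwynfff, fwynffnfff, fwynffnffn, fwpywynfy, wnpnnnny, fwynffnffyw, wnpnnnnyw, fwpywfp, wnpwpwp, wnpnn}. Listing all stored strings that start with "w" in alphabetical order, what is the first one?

wnpnn

DFS of the "w" subtree visits, in order: "wnpnn", "wnpnnnny", "wnpnnnnyw", "wnpwpwp"
The 1st is wnpnn.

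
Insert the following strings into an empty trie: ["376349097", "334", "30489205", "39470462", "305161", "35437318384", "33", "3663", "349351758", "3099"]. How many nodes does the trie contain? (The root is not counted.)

52

For each word, the new-node count is its length minus the longest prefix already in the trie:
  "376349097" → 9 new (3, 7, 6, 3, 4, 9, 0, 9, 7)
  "334" → prefix "3" already present; 2 new (3, 4)
  "30489205" → prefix "3" already present; 7 new (0, 4, 8, 9, 2, 0, 5)
  "39470462" → prefix "3" already present; 7 new (9, 4, 7, 0, 4, 6, 2)
  "305161" → prefix "30" already present; 4 new (5, 1, 6, 1)
  "35437318384" → prefix "3" already present; 10 new (5, 4, 3, 7, 3, 1, 8, 3, 8, 4)
  "33" → prefix "33" already present; 0 new (none)
  "3663" → prefix "3" already present; 3 new (6, 6, 3)
  "349351758" → prefix "3" already present; 8 new (4, 9, 3, 5, 1, 7, 5, 8)
  "3099" → prefix "30" already present; 2 new (9, 9)
Total nodes = 9 + 2 + 7 + 7 + 4 + 10 + 0 + 3 + 8 + 2 = 52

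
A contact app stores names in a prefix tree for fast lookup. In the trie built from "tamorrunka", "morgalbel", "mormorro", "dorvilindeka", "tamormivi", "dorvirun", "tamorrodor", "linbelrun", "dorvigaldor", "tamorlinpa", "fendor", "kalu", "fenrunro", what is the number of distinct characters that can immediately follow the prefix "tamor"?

The children of the "tamor" node are the distinct next characters among strings starting with "tamor".
Distinct next characters after "tamor": l, m, r.
That node has 3 child edges.

3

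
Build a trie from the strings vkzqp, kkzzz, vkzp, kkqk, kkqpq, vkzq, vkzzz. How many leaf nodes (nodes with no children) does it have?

6

A leaf is a node with no children — equivalently, the end of a word that is not a proper prefix of any other stored word.
Those words: "kkqk", "kkqpq", "kkzzz", "vkzp", "vkzqp", "vkzzz"
Leaf count: 6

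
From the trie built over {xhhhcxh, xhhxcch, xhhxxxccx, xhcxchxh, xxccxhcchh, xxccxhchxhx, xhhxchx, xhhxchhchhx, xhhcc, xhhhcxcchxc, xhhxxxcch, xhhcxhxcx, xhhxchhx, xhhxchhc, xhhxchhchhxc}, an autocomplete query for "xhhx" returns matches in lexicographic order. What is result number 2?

DFS of the "xhhx" subtree visits, in order: "xhhxcch", "xhhxchhc", "xhhxchhchhx", "xhhxchhchhxc", "xhhxchhx", "xhhxchx", "xhhxxxcch", "xhhxxxccx"
Position 2: xhhxchhc

xhhxchhc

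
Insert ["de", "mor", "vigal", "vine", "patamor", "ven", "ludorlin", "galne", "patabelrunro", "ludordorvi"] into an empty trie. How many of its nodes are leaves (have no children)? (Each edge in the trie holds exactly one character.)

A leaf is a node with no children — equivalently, the end of a word that is not a proper prefix of any other stored word.
Those words: "de", "galne", "ludordorvi", "ludorlin", "mor", "patabelrunro", "patamor", "ven", "vigal", "vine"
Leaf count: 10

10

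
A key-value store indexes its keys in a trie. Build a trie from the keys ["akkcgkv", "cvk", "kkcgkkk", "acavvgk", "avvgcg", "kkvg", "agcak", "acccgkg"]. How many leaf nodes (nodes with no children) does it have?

Leaves are exactly the stored words that no other stored word extends.
Those words: "acavvgk", "acccgkg", "agcak", "akkcgkv", "avvgcg", "cvk", "kkcgkkk", "kkvg"
Leaf count: 8

8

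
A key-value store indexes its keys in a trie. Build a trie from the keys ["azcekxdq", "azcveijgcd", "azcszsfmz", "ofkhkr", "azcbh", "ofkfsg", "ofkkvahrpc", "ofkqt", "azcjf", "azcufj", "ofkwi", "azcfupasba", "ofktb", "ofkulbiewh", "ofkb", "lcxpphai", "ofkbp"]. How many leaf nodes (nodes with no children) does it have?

16

A leaf is a node with no children — equivalently, the end of a word that is not a proper prefix of any other stored word.
Those words: "azcbh", "azcekxdq", "azcfupasba", "azcjf", "azcszsfmz", "azcufj", "azcveijgcd", "lcxpphai", "ofkbp", "ofkfsg", "ofkhkr", "ofkkvahrpc", "ofkqt", "ofktb", "ofkulbiewh", "ofkwi"
Leaf count: 16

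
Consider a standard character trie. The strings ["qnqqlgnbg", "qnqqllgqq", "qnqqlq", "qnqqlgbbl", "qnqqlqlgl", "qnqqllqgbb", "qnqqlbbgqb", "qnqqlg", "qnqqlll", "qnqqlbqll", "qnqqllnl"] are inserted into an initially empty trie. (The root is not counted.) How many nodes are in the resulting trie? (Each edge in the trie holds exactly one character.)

Insert word by word; a character creates a node only if that edge doesn't already exist:
  "qnqqlgnbg" → 9 new (q, n, q, q, l, g, n, b, g)
  "qnqqllgqq" → prefix "qnqql" already present; 4 new (l, g, q, q)
  "qnqqlq" → prefix "qnqql" already present; 1 new (q)
  "qnqqlgbbl" → prefix "qnqqlg" already present; 3 new (b, b, l)
  "qnqqlqlgl" → prefix "qnqqlq" already present; 3 new (l, g, l)
  "qnqqllqgbb" → prefix "qnqqll" already present; 4 new (q, g, b, b)
  "qnqqlbbgqb" → prefix "qnqql" already present; 5 new (b, b, g, q, b)
  "qnqqlg" → prefix "qnqqlg" already present; 0 new (none)
  "qnqqlll" → prefix "qnqqll" already present; 1 new (l)
  "qnqqlbqll" → prefix "qnqqlb" already present; 3 new (q, l, l)
  "qnqqllnl" → prefix "qnqqll" already present; 2 new (n, l)
Total nodes = 9 + 4 + 1 + 3 + 3 + 4 + 5 + 0 + 1 + 3 + 2 = 35

35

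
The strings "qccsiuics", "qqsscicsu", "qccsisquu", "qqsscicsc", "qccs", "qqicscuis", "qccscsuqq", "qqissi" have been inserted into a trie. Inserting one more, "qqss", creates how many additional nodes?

0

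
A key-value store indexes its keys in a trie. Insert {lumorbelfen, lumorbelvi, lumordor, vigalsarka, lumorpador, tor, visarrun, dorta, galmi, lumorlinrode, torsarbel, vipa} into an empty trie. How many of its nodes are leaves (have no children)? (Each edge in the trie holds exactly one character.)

A leaf is a node with no children — equivalently, the end of a word that is not a proper prefix of any other stored word.
Those words: "dorta", "galmi", "lumorbelfen", "lumorbelvi", "lumordor", "lumorlinrode", "lumorpador", "torsarbel", "vigalsarka", "vipa", "visarrun"
Leaf count: 11

11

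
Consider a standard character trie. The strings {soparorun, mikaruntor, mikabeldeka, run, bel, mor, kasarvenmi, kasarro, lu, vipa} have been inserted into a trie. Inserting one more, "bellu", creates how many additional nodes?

"bel" is already a path in the trie; the remaining "lu" must be added.
Each of the 2 remaining characters creates one node.

2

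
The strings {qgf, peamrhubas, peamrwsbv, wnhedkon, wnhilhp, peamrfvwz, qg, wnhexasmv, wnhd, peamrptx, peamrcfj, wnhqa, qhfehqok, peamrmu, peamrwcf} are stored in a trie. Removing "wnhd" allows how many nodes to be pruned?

A node on "wnhd"'s path can go only if nothing else ends at it or branches off below it.
The suffix "d" (1 node) is used only by "wnhd"; the node for "wnh" still has the child "e", so pruning stops there.
Nodes removed: 1

1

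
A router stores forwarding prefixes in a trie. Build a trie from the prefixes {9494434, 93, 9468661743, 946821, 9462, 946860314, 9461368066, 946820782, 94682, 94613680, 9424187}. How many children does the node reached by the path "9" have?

Follow the path "9" to its node, then look at its outgoing edges.
Characters that immediately follow "9" among the stored strings: {3, 4}.
That node has 2 child edges.

2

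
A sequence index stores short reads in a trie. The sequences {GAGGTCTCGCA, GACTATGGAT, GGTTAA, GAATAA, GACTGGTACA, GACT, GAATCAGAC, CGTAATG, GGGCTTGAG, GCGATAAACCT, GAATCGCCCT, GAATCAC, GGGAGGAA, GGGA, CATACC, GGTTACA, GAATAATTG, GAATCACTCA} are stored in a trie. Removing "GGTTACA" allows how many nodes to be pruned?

2

After clearing the end-marker at "GGTTACA", prune upward until reaching a node still needed by another word.
The suffix "CA" (2 nodes) is used only by "GGTTACA"; the node for "GGTTA" still has the child "A", so pruning stops there.
Nodes removed: 2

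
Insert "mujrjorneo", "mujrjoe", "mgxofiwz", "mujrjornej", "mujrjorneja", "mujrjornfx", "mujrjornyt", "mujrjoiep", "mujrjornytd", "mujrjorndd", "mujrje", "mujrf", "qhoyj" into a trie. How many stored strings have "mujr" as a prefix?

11

Filter for entries beginning with "mujr":
Matches: "mujrf", "mujrje", "mujrjoe", "mujrjoiep", "mujrjorndd", "mujrjornej", "mujrjorneja", "mujrjorneo", "mujrjornfx", "mujrjornyt", "mujrjornytd"
Count: 11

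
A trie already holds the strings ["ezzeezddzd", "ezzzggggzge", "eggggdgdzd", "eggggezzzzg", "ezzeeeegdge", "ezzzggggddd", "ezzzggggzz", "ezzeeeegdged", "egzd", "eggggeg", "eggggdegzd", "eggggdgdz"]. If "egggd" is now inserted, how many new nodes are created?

1

Walking "egggd" from the root, the first 4 characters ("eggg") follow existing edges; "d" is the first miss.
So 5 − 4 = 1 new nodes.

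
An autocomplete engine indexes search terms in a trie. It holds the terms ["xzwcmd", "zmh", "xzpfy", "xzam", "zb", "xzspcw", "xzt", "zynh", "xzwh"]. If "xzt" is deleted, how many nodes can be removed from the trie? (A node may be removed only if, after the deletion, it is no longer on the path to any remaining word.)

1

A node on "xzt"'s path can go only if nothing else ends at it or branches off below it.
The suffix "t" (1 node) is used only by "xzt"; the node for "xz" still has the child "w", so pruning stops there.
Nodes removed: 1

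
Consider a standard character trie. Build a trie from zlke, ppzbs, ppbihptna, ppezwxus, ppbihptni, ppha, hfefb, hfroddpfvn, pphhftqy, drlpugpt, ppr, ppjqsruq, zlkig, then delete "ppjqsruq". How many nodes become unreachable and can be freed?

6

Walk "ppjqsruq" from the leaf back toward the root, removing each node that no remaining word uses.
The suffix "jqsruq" (6 nodes) is used only by "ppjqsruq"; the node for "pp" still has the child "z", so pruning stops there.
Nodes removed: 6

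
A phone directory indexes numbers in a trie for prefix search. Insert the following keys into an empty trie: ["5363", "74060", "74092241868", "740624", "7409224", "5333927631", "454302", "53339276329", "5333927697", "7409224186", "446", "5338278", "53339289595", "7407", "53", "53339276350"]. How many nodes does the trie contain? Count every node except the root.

51

Insert word by word; a character creates a node only if that edge doesn't already exist:
  "5363" → 4 new (5, 3, 6, 3)
  "74060" → 5 new (7, 4, 0, 6, 0)
  "74092241868" → prefix "740" already present; 8 new (9, 2, 2, 4, 1, 8, 6, 8)
  "740624" → prefix "7406" already present; 2 new (2, 4)
  "7409224" → prefix "7409224" already present; 0 new (none)
  "5333927631" → prefix "53" already present; 8 new (3, 3, 9, 2, 7, 6, 3, 1)
  "454302" → 6 new (4, 5, 4, 3, 0, 2)
  "53339276329" → prefix "533392763" already present; 2 new (2, 9)
  "5333927697" → prefix "53339276" already present; 2 new (9, 7)
  "7409224186" → prefix "7409224186" already present; 0 new (none)
  "446" → prefix "4" already present; 2 new (4, 6)
  "5338278" → prefix "533" already present; 4 new (8, 2, 7, 8)
  "53339289595" → prefix "533392" already present; 5 new (8, 9, 5, 9, 5)
  "7407" → prefix "740" already present; 1 new (7)
  "53" → prefix "53" already present; 0 new (none)
  "53339276350" → prefix "533392763" already present; 2 new (5, 0)
Total nodes = 4 + 5 + 8 + 2 + 0 + 8 + 6 + 2 + 2 + 0 + 2 + 4 + 5 + 1 + 0 + 2 = 51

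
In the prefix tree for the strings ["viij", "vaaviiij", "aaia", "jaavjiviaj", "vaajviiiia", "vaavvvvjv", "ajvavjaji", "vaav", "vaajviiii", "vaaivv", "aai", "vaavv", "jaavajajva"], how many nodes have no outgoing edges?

A leaf is a node with no children — equivalently, the end of a word that is not a proper prefix of any other stored word.
Those words: "aaia", "ajvavjaji", "jaavajajva", "jaavjiviaj", "vaaivv", "vaajviiiia", "vaaviiij", "vaavvvvjv", "viij"
Leaf count: 9

9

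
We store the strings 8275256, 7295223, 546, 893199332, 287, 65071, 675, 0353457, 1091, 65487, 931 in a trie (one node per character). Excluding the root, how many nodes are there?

52

Insert word by word; a character creates a node only if that edge doesn't already exist:
  "8275256" → 7 new (8, 2, 7, 5, 2, 5, 6)
  "7295223" → 7 new (7, 2, 9, 5, 2, 2, 3)
  "546" → 3 new (5, 4, 6)
  "893199332" → prefix "8" already present; 8 new (9, 3, 1, 9, 9, 3, 3, 2)
  "287" → 3 new (2, 8, 7)
  "65071" → 5 new (6, 5, 0, 7, 1)
  "675" → prefix "6" already present; 2 new (7, 5)
  "0353457" → 7 new (0, 3, 5, 3, 4, 5, 7)
  "1091" → 4 new (1, 0, 9, 1)
  "65487" → prefix "65" already present; 3 new (4, 8, 7)
  "931" → 3 new (9, 3, 1)
Total nodes = 7 + 7 + 3 + 8 + 3 + 5 + 2 + 7 + 4 + 3 + 3 = 52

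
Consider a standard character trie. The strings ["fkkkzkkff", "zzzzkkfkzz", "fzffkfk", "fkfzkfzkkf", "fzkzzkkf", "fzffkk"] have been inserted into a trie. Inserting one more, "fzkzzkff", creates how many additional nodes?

2

"fzkzzk" is already a path in the trie; the remaining "ff" must be added.
So 8 − 6 = 2 new nodes.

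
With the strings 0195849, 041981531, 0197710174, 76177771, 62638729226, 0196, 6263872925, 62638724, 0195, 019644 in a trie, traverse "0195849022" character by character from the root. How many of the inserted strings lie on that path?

2

Traverse "0195849022" character by character; count nodes along the way that are marked as word ends.
Prefixes of the query that are stored words: "0195", "0195849"
Count: 2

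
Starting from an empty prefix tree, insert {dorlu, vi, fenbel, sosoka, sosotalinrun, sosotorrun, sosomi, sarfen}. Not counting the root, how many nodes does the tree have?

39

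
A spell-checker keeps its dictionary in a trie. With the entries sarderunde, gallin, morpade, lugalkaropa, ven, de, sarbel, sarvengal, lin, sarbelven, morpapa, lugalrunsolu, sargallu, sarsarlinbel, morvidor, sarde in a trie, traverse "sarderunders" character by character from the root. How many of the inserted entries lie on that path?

2

Traverse "sarderunders" character by character; count nodes along the way that are marked as word ends.
Prefixes of the query that are stored words: "sarde", "sarderunde"
Count: 2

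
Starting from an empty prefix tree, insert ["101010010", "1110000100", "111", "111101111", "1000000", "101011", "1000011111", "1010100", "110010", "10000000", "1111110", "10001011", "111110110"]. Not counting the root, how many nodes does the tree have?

51

Count nodes per top-level branch (shared prefixes stored once):
  '1'-branch (1000000, 10000000, 1000011111, 10001011, 1010100, 101010010, 101011, 110010, 111, 1110000100, 111101111, 111110110, 1111110): 51 nodes
Sum: 51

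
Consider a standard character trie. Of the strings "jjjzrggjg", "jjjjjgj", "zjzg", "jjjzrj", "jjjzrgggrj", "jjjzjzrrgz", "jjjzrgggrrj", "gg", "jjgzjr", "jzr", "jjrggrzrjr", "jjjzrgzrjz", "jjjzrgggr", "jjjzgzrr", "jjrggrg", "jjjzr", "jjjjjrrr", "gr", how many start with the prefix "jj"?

Walk to "jj"; the words in its subtree are exactly those with that prefix.
Matches: "jjgzjr", "jjjjjgj", "jjjjjrrr", "jjjzgzrr", "jjjzjzrrgz", "jjjzr", "jjjzrgggr", "jjjzrgggrj", "jjjzrgggrrj", "jjjzrggjg", "jjjzrgzrjz", "jjjzrj", "jjrggrg", "jjrggrzrjr"
Count: 14

14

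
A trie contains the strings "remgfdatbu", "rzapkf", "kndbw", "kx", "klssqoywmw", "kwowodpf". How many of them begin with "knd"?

1

Filter for entries beginning with "knd":
Words under "knd": kndbw
Count: 1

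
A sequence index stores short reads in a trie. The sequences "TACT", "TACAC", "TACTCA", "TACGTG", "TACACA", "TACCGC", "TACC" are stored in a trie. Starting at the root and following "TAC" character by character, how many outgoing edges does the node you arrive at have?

4

Follow the path "TAC" to its node, then look at its outgoing edges.
Characters that immediately follow "TAC" among the stored strings: {A, C, G, T}.
That node has 4 child edges.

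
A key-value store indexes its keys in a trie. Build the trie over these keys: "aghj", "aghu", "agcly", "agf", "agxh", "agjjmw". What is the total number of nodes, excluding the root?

Trace insertions, counting only characters that open a new branch:
  "aghj" → 4 new (a, g, h, j)
  "aghu" → prefix "agh" already present; 1 new (u)
  "agcly" → prefix "ag" already present; 3 new (c, l, y)
  "agf" → prefix "ag" already present; 1 new (f)
  "agxh" → prefix "ag" already present; 2 new (x, h)
  "agjjmw" → prefix "ag" already present; 4 new (j, j, m, w)
Total nodes = 4 + 1 + 3 + 1 + 2 + 4 = 15

15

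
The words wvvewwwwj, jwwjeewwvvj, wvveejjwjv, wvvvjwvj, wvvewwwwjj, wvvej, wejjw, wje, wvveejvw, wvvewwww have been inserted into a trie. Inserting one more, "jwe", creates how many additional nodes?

Walking "jwe" from the root, the first 2 characters ("jw") follow existing edges; "e" is the first miss.
So 3 − 2 = 1 new nodes.

1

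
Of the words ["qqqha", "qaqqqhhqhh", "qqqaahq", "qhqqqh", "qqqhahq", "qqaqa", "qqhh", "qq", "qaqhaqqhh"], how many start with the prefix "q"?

9

Walk to "q"; the words in its subtree are exactly those with that prefix.
Matches: "qaqhaqqhh", "qaqqqhhqhh", "qhqqqh", "qq", "qqaqa", "qqhh", "qqqaahq", "qqqha", "qqqhahq"
Count: 9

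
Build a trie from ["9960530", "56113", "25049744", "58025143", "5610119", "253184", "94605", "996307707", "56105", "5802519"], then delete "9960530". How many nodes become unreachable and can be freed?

4

A node on "9960530"'s path can go only if nothing else ends at it or branches off below it.
The suffix "0530" (4 nodes) is used only by "9960530"; the node for "996" still has the child "3", so pruning stops there.
Nodes removed: 4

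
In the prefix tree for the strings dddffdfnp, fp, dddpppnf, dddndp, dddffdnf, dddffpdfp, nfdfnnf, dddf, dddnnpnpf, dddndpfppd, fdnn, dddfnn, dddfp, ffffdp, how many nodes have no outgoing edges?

12

Leaves are exactly the stored words that no other stored word extends.
Those words: "dddffdfnp", "dddffdnf", "dddffpdfp", "dddfnn", "dddfp", "dddndpfppd", "dddnnpnpf", "dddpppnf", "fdnn", "ffffdp", "fp", "nfdfnnf"
Leaf count: 12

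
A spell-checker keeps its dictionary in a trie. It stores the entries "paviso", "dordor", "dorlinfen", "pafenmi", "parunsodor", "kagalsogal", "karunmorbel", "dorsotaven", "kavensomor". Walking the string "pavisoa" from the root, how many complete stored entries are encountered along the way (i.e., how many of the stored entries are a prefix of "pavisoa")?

Traverse "pavisoa" character by character; count nodes along the way that are marked as word ends.
Prefixes of the query that are stored words: "paviso"
Count: 1

1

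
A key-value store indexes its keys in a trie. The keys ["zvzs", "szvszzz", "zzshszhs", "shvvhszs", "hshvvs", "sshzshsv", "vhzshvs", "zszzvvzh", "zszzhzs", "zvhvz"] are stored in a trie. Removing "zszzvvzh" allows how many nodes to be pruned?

4

Walk "zszzvvzh" from the leaf back toward the root, removing each node that no remaining word uses.
The suffix "vvzh" (4 nodes) is used only by "zszzvvzh"; the node for "zszz" still has the child "h", so pruning stops there.
Nodes removed: 4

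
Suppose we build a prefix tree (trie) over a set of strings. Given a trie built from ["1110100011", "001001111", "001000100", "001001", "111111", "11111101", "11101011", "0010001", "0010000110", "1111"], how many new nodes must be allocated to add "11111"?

0

"11111" is already a full path in the trie; only an end-marker is added.
No new nodes are needed: 0.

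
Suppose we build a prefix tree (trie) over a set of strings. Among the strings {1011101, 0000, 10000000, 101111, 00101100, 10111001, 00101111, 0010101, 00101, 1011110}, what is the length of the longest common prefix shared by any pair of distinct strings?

6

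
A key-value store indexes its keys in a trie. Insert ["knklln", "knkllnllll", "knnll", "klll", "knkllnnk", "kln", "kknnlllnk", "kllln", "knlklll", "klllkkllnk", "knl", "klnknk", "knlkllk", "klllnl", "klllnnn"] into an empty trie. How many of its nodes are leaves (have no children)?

Leaves are exactly the stored words that no other stored word extends.
Those words: "kknnlllnk", "klllkkllnk", "klllnl", "klllnnn", "klnknk", "knkllnllll", "knkllnnk", "knlkllk", "knlklll", "knnll"
Leaf count: 10

10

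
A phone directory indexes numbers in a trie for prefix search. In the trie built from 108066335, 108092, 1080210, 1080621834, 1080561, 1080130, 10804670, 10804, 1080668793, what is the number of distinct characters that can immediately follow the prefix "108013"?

Walk "108013" from the root, arriving at one node.
Distinct next characters after "108013": 0.
That node has 1 child edge.

1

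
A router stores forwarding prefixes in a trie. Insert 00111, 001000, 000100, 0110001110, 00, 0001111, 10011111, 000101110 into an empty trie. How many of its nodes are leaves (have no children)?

7

A leaf is a node with no children — equivalently, the end of a word that is not a proper prefix of any other stored word.
Those words: "000100", "000101110", "0001111", "001000", "00111", "0110001110", "10011111"
Leaf count: 7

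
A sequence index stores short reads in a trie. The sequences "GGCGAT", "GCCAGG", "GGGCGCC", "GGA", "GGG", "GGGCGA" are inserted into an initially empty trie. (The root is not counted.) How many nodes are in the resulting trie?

Count nodes per top-level branch (shared prefixes stored once):
  'G'-branch (GCCAGG, GGA, GGCGAT, GGG, GGGCGA, GGGCGCC): 18 nodes
Sum: 18

18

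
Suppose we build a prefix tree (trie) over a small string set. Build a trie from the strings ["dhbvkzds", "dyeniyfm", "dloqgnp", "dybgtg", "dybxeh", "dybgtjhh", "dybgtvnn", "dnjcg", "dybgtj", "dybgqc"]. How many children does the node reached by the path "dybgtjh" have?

The children of the "dybgtjh" node are the distinct next characters among strings starting with "dybgtjh".
Characters that immediately follow "dybgtjh" among the stored strings: {h}.
That node has 1 child edge.

1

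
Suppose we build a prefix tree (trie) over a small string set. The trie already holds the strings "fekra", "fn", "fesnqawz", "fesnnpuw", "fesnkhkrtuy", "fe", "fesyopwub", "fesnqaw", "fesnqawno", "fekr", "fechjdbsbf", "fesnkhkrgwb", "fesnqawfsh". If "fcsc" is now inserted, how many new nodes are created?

The longest prefix of "fcsc" already in the trie is "f" (length 1).
So 4 − 1 = 3 new nodes.

3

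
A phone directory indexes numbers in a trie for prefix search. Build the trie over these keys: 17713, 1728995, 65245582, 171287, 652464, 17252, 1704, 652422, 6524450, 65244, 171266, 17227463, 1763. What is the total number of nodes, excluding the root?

42

Insert word by word; a character creates a node only if that edge doesn't already exist:
  "17713" → 5 new (1, 7, 7, 1, 3)
  "1728995" → prefix "17" already present; 5 new (2, 8, 9, 9, 5)
  "65245582" → 8 new (6, 5, 2, 4, 5, 5, 8, 2)
  "171287" → prefix "17" already present; 4 new (1, 2, 8, 7)
  "652464" → prefix "6524" already present; 2 new (6, 4)
  "17252" → prefix "172" already present; 2 new (5, 2)
  "1704" → prefix "17" already present; 2 new (0, 4)
  "652422" → prefix "6524" already present; 2 new (2, 2)
  "6524450" → prefix "6524" already present; 3 new (4, 5, 0)
  "65244" → prefix "65244" already present; 0 new (none)
  "171266" → prefix "1712" already present; 2 new (6, 6)
  "17227463" → prefix "172" already present; 5 new (2, 7, 4, 6, 3)
  "1763" → prefix "17" already present; 2 new (6, 3)
Total nodes = 5 + 5 + 8 + 4 + 2 + 2 + 2 + 2 + 3 + 0 + 2 + 5 + 2 = 42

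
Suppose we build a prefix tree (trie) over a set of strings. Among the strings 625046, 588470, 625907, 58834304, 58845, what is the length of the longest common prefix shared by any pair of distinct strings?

4

Equivalently: take the maximum, over all pairs, of their longest common prefix length.
"58845" and "588470" agree on "5884" (4 characters) before diverging; nothing deeper is shared.
Longest shared-prefix length: 4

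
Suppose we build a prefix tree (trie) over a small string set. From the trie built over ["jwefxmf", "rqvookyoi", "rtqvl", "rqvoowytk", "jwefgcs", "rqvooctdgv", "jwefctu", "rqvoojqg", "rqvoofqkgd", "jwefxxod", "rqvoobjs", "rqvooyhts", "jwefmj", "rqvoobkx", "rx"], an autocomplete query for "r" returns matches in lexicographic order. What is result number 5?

Words with prefix "r", in lexicographic order: "rqvoobjs", "rqvoobkx", "rqvooctdgv", "rqvoofqkgd", "rqvoojqg", "rqvookyoi", "rqvoowytk", "rqvooyhts", "rtqvl", "rx"
Position 5: rqvoojqg

rqvoojqg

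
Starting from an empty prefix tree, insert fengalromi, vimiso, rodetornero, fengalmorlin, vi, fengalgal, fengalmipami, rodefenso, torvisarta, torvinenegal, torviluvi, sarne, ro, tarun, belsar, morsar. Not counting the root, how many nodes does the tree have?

88

Insert word by word; a character creates a node only if that edge doesn't already exist:
  "fengalromi" → 10 new (f, e, n, g, a, l, r, o, m, i)
  "vimiso" → 6 new (v, i, m, i, s, o)
  "rodetornero" → 11 new (r, o, d, e, t, o, r, n, e, r, o)
  "fengalmorlin" → prefix "fengal" already present; 6 new (m, o, r, l, i, n)
  "vi" → prefix "vi" already present; 0 new (none)
  "fengalgal" → prefix "fengal" already present; 3 new (g, a, l)
  "fengalmipami" → prefix "fengalm" already present; 5 new (i, p, a, m, i)
  "rodefenso" → prefix "rode" already present; 5 new (f, e, n, s, o)
  "torvisarta" → 10 new (t, o, r, v, i, s, a, r, t, a)
  "torvinenegal" → prefix "torvi" already present; 7 new (n, e, n, e, g, a, l)
  "torviluvi" → prefix "torvi" already present; 4 new (l, u, v, i)
  "sarne" → 5 new (s, a, r, n, e)
  "ro" → prefix "ro" already present; 0 new (none)
  "tarun" → prefix "t" already present; 4 new (a, r, u, n)
  "belsar" → 6 new (b, e, l, s, a, r)
  "morsar" → 6 new (m, o, r, s, a, r)
Total nodes = 10 + 6 + 11 + 6 + 0 + 3 + 5 + 5 + 10 + 7 + 4 + 5 + 0 + 4 + 6 + 6 = 88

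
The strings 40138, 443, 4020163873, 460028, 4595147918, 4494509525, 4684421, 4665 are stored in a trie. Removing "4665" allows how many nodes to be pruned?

2

After clearing the end-marker at "4665", prune upward until reaching a node still needed by another word.
The suffix "65" (2 nodes) is used only by "4665"; the node for "46" still has the child "0", so pruning stops there.
Nodes removed: 2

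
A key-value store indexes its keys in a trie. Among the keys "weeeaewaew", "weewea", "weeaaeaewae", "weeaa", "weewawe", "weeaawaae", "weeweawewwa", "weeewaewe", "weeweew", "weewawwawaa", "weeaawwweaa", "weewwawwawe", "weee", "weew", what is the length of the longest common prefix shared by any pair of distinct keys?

6

The deepest shared node is where two words last agree before diverging.
e.g. "weeaawaae" and "weeaawwweaa" share the prefix "weeaaw" of length 6; no pair shares a longer one.
Longest shared-prefix length: 6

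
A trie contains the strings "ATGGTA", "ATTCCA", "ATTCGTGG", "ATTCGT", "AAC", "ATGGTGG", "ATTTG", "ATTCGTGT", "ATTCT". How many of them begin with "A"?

9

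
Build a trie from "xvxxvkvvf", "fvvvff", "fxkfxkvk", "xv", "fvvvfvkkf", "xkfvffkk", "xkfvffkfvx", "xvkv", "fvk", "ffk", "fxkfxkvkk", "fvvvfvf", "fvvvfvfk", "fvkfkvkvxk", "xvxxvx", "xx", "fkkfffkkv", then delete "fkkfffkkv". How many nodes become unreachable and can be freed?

A node on "fkkfffkkv"'s path can go only if nothing else ends at it or branches off below it.
The suffix "kkfffkkv" (8 nodes) is used only by "fkkfffkkv"; the node for "f" still has the child "v", so pruning stops there.
Nodes removed: 8

8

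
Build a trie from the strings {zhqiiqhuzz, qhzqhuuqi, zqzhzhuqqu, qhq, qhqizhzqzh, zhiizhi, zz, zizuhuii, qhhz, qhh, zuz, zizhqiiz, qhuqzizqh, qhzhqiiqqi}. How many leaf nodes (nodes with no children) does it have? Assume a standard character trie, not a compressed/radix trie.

12

A leaf is a node with no children — equivalently, the end of a word that is not a proper prefix of any other stored word.
Those words: "qhhz", "qhqizhzqzh", "qhuqzizqh", "qhzhqiiqqi", "qhzqhuuqi", "zhiizhi", "zhqiiqhuzz", "zizhqiiz", "zizuhuii", "zqzhzhuqqu", "zuz", "zz"
Leaf count: 12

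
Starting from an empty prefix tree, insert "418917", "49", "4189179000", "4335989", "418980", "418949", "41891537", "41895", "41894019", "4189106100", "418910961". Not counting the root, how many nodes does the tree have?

Count nodes per top-level branch (shared prefixes stored once):
  '4'-branch (4189106100, 418910961, 41891537, 418917, 4189179000, 41894019, 418949, 41895, 418980, 4335989, 49): 36 nodes
Sum: 36

36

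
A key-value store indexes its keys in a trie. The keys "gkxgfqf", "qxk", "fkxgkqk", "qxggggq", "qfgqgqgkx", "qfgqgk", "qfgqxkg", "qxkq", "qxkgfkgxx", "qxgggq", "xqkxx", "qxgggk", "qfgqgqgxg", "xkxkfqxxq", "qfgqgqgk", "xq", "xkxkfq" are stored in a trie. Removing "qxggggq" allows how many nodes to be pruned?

2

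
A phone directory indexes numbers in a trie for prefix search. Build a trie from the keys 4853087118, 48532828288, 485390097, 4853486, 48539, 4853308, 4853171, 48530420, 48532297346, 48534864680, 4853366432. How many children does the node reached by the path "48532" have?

2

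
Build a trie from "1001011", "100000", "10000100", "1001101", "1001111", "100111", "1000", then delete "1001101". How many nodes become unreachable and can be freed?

After clearing the end-marker at "1001101", prune upward until reaching a node still needed by another word.
The suffix "01" (2 nodes) is used only by "1001101"; the node for "10011" still has the child "1", so pruning stops there.
Nodes removed: 2

2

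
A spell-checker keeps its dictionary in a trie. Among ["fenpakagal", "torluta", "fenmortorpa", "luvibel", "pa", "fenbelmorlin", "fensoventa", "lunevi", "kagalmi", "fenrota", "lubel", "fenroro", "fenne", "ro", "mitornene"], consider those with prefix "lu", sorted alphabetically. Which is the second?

lunevi

DFS of the "lu" subtree visits, in order: "lubel", "lunevi", "luvibel"
The 2nd is lunevi.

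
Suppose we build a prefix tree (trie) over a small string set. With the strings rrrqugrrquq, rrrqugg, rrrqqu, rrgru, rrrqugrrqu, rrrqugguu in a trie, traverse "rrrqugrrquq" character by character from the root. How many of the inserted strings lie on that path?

Walk "rrrqugrrquq" from the root; an end-of-word marker is hit whenever a stored word is a prefix of "rrrqugrrquq".
Prefixes of the query that are stored words: "rrrqugrrqu", "rrrqugrrquq"
Count: 2

2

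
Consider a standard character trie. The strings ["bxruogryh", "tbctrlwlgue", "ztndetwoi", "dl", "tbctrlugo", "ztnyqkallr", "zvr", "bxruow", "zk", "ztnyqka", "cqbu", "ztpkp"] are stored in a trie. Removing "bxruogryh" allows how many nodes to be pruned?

Walk "bxruogryh" from the leaf back toward the root, removing each node that no remaining word uses.
The suffix "gryh" (4 nodes) is used only by "bxruogryh"; the node for "bxruo" still has the child "w", so pruning stops there.
Nodes removed: 4

4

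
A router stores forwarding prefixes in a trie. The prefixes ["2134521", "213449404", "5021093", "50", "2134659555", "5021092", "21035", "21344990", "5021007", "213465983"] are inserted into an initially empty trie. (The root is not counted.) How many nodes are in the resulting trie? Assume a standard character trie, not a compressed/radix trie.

For each word, the new-node count is its length minus the longest prefix already in the trie:
  "2134521" → 7 new (2, 1, 3, 4, 5, 2, 1)
  "213449404" → prefix "2134" already present; 5 new (4, 9, 4, 0, 4)
  "5021093" → 7 new (5, 0, 2, 1, 0, 9, 3)
  "50" → prefix "50" already present; 0 new (none)
  "2134659555" → prefix "2134" already present; 6 new (6, 5, 9, 5, 5, 5)
  "5021092" → prefix "502109" already present; 1 new (2)
  "21035" → prefix "21" already present; 3 new (0, 3, 5)
  "21344990" → prefix "213449" already present; 2 new (9, 0)
  "5021007" → prefix "50210" already present; 2 new (0, 7)
  "213465983" → prefix "2134659" already present; 2 new (8, 3)
Total nodes = 7 + 5 + 7 + 0 + 6 + 1 + 3 + 2 + 2 + 2 = 35

35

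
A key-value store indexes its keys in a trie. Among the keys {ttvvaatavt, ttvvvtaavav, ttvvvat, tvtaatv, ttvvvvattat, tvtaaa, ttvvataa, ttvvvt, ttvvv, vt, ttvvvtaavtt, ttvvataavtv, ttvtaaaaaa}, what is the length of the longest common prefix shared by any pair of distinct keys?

Equivalently: take the maximum, over all pairs, of their longest common prefix length.
"ttvvvtaavav" and "ttvvvtaavtt" agree on "ttvvvtaav" (9 characters) before diverging; nothing deeper is shared.
Longest shared-prefix length: 9

9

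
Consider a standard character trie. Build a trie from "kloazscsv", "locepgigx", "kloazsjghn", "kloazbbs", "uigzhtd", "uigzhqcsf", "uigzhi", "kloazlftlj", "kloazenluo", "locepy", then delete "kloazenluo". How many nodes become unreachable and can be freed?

Walk "kloazenluo" from the leaf back toward the root, removing each node that no remaining word uses.
The suffix "enluo" (5 nodes) is used only by "kloazenluo"; the node for "kloaz" still has the child "s", so pruning stops there.
Nodes removed: 5

5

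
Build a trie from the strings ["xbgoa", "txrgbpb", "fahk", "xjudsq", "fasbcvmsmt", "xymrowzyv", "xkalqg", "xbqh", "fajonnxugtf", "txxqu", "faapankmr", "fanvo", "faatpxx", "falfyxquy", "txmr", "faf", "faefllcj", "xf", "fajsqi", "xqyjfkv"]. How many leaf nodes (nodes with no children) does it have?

Leaves are exactly the stored words that no other stored word extends.
Those words: "faapankmr", "faatpxx", "faefllcj", "faf", "fahk", "fajonnxugtf", "fajsqi", "falfyxquy", "fanvo", "fasbcvmsmt", "txmr", "txrgbpb", "txxqu", "xbgoa", "xbqh", "xf", "xjudsq", "xkalqg", "xqyjfkv", "xymrowzyv"
Leaf count: 20

20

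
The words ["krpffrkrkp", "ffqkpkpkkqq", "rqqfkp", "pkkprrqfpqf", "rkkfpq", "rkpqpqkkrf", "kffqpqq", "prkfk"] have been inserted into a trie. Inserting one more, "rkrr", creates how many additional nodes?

2

The longest prefix of "rkrr" already in the trie is "rk" (length 2).
New nodes needed: |"rkrr"| − 2 = 4 − 2 = 2.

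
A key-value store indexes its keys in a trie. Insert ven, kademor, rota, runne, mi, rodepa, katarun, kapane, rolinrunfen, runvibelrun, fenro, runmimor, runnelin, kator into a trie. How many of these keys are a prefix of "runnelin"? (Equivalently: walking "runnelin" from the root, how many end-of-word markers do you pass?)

2

Traverse "runnelin" character by character; count nodes along the way that are marked as word ends.
Prefixes of the query that are stored words: "runne", "runnelin"
Count: 2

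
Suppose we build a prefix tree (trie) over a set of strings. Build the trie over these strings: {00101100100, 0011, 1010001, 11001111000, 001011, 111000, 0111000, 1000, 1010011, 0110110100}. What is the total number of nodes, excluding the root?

Count nodes per top-level branch (shared prefixes stored once):
  '0'-branch (001011, 00101100100, 0011, 0110110100, 0111000): 25 nodes
  '1'-branch (1000, 1010001, 1010011, 11001111000, 111000): 25 nodes
Sum: 50

50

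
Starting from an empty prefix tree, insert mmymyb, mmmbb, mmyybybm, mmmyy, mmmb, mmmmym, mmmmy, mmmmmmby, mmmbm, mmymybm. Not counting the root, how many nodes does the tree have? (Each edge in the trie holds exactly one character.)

Count nodes per top-level branch (shared prefixes stored once):
  'm'-branch (mmmb, mmmbb, mmmbm, mmmmmmby, mmmmy, mmmmym, mmmyy, mmymyb, mmymybm, mmyybybm): 25 nodes
Sum: 25

25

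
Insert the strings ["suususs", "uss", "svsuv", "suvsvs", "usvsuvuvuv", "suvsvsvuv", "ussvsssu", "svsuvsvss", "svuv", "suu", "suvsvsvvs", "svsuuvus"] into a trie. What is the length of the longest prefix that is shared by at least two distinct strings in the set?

7

Look for the deepest trie node that still has at least two words in its subtree.
"suvsvsvuv" and "suvsvsvvs" agree on "suvsvsv" (7 characters) before diverging; nothing deeper is shared.
Longest shared-prefix length: 7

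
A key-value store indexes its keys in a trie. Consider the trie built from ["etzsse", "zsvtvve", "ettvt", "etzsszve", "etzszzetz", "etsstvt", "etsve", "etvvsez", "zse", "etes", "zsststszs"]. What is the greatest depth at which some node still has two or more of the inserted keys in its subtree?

5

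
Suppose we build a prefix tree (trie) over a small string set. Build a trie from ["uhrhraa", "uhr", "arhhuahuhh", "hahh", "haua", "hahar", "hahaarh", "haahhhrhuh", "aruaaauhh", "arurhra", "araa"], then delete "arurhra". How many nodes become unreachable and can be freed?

4

Walk "arurhra" from the leaf back toward the root, removing each node that no remaining word uses.
The suffix "rhra" (4 nodes) is used only by "arurhra"; the node for "aru" still has the child "a", so pruning stops there.
Nodes removed: 4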